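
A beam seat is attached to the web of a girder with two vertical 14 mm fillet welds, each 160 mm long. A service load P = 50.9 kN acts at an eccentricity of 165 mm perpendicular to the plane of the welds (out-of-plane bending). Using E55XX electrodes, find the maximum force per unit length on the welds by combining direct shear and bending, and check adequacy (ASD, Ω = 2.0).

f_max ≈ 997 N/mm; adequate

E55XX → F_EXX = 550 MPa.
L_w = 2 × 160 = 320 mm; section modulus (unit throat) S = 2 × L²/6 = 8533 mm².
Direct shear f_v = P/L_w = 50.9×10³/320 = 159.1 N/mm.
Moment M = P × e = 50.9×10³ × 165 = 8398500 N·mm; bending f_b = M/S = 984.2 N/mm.
f_max = √(f_v² + f_b²) = √(159.1² + 984.2²) = 997 N/mm.
r_n/Ω = (1/2.0) × 0.6 × 550 × (0.707 × 14) = 1633 N/mm → adequate.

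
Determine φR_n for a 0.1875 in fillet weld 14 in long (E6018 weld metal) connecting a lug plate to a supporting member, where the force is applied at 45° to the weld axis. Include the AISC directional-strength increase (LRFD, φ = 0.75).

φR_n ≈ 65 kips

E60XX → F_EXX = 60 ksi.
t_e = 0.707 × 0.1875 = 0.1326 in; A_we = 0.1326 × 14 = 1.856 in².
Directional factor: 1.0 + 0.5 sin^1.5(45°) = 1.297.
F_nw = 0.6 × 60 × 1.297 = 46.7 ksi.
φR_n = 0.75 × 46.7 × 1.856 = 65.01 kips.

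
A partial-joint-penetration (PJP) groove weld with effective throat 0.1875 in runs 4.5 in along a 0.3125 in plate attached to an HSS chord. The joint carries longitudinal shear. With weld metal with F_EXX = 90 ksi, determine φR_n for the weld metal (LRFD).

φR_n ≈ 34.2 kip

Effective throat (given) t_e = 0.1875 in.
A_we = 0.1875 × 4.5 = 0.8438 in².
F_nw = 0.6 F_EXX = 54 ksi.
φR_n = 0.75 × 54 × 0.8438 = 34.17 kip.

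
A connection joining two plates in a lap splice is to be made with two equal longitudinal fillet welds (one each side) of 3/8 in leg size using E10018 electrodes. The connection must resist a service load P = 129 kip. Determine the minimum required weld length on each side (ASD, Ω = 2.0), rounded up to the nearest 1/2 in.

L = 8.5 in on each side

E100XX → F_EXX = 100 ksi.
Throat t_e = 0.707 × 0.375 = 0.2651 in.
r_n/Ω = (0.6 × 100 × 0.2651) / 2.0 = 7.954 kip/in.
L_req = P / (r_n/Ω) = 129 / 7.954 = 16.22 in total.
Per side: 16.22 / 2 = 8.109 in.
Round up → use L = 8.5 in on each side.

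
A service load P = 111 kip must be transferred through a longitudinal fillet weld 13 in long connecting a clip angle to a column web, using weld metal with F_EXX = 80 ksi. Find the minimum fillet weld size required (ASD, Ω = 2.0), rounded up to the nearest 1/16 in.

Total weld length L = 13 in.
Required throat t_e = P × Ω / (0.6 F_EXX × L) = 111 × 2.0 / (0.6 × 80 × 13) = 0.3558 in.
Required leg w = t_e / 0.707 = 0.5032 in → use 9/16 in.

w = 9/16 in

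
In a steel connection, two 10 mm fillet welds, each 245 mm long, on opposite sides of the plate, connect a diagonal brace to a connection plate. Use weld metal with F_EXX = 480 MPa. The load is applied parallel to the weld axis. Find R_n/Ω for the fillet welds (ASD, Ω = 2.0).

R_n/Ω ≈ 499 kN

Effective throat t_e = 0.707 × 10 = 7.07 mm.
Total length L = 490 mm; A_we = 7.07 × 490 = 3464 mm².
F_nw = 0.6 F_EXX = 0.6 × 480 = 288 MPa.
R_n = 288 × 3464 × 10⁻³ = 997.7 kN; R_n/Ω = 997.7/2.0 = 498.9 kN.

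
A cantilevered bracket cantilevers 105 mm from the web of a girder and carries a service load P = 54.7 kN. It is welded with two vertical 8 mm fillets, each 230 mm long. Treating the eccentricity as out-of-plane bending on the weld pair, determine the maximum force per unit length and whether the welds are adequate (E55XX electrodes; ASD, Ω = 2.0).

E55XX → F_EXX = 550 MPa.
L_w = 2 × 230 = 460 mm; section modulus (unit throat) S = 2 × L²/6 = 17630 mm².
Direct shear f_v = P/L_w = 54.7×10³/460 = 118.9 N/mm.
Moment M = P × e = 54.7×10³ × 105 = 5743500 N·mm; bending f_b = M/S = 325.7 N/mm.
f_max = √(f_v² + f_b²) = √(118.9² + 325.7²) = 346.7 N/mm.
r_n/Ω = (1/2.0) × 0.6 × 550 × (0.707 × 8) = 933.2 N/mm → adequate.

f_max ≈ 347 N/mm; adequate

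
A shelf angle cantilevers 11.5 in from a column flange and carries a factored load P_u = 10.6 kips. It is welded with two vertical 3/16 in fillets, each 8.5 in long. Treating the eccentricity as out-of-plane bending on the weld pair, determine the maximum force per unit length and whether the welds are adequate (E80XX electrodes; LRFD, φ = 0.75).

f_max ≈ 5.1 kip/in; NOT adequate

E80XX → F_EXX = 80 ksi.
L_w = 2 × 8.5 = 17 in; section modulus (unit throat) S = 2 × L²/6 = 24.08 in².
Direct shear f_v = P/L_w = 10.6/17 = 0.6235 kip/in.
Moment M = P × e = 10.6 × 11.5 = 121.9 kip·in; bending f_b = M/S = 5.062 kip/in.
f_max = √(f_v² + f_b²) = √(0.6235² + 5.062²) = 5.1 kip/in.
φr_n = 0.75 × 0.6 × 80 × (0.707 × 0.1875) = 4.772 kip/in → NOT adequate.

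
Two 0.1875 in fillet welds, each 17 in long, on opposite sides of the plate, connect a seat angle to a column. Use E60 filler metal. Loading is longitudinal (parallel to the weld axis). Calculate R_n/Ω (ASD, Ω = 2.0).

E60XX → F_EXX = 60 ksi.
Effective throat t_e = 0.707 × 0.1875 = 0.1326 in.
Total length L = 34 in; A_we = 0.1326 × 34 = 4.507 in².
F_nw = 0.6 F_EXX = 0.6 × 60 = 36 ksi.
R_n = 36 × 4.507 = 162.3 kips; R_n/Ω = 162.3/2.0 = 81.13 kips.

R_n/Ω ≈ 81.1 kips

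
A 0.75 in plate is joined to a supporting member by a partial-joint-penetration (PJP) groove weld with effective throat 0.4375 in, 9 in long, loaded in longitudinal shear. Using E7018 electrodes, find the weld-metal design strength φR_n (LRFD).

E70XX → F_EXX = 70 ksi.
Effective throat (given) t_e = 0.4375 in.
A_we = 0.4375 × 9 = 3.938 in².
F_nw = 0.6 F_EXX = 42 ksi.
φR_n = 0.75 × 42 × 3.938 = 124 kips.

φR_n ≈ 124 kips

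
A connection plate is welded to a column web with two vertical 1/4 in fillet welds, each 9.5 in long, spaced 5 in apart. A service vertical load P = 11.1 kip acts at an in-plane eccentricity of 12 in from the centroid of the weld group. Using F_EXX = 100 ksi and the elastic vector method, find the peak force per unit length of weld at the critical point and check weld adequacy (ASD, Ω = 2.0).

Total weld length L_w = 19 in. Treat welds as unit-width lines.
Polar moment about centroid: J = 2[d³/12 + d(b/2)²] = 2[9.5³/12 + 9.5×2.5²] = 261.6 in³.
Direct shear f_v = P/L_w = 11.1 / 19 = 0.5842 kip/in (vertical).
Torsion M = P·e = 11.1 × 12 = 133.2 kip·in.
Critical point at (x, y) = (2.5, 4.75) from centroid. f_tx = M·y/J = 2.418 kip/in; f_ty = M·x/J = 1.273 kip/in.
Resultant f_max = √[f_tx² + (f_v + f_ty)²] = √[2.418² + (0.5842 + 1.273)²] = 3.049 kip/in.
Capacity per unit length: r_n/Ω = (1/2.0) × 0.6 × 100 × (0.707 × 0.25) = 5.302 kip/in.
3.049 ≤ 5.302 → adequate.

f_max ≈ 3.05 kip/in; adequate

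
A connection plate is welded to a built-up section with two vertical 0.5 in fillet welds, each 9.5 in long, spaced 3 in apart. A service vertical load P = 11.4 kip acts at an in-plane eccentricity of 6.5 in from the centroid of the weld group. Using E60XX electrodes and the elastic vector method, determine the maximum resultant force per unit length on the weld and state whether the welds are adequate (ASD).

E60XX → F_EXX = 60 ksi.
Total weld length L_w = 19 in. Treat welds as unit-width lines.
Polar moment about centroid: J = 2[d³/12 + d(b/2)²] = 2[9.5³/12 + 9.5×1.5²] = 185.6 in³.
Direct shear f_v = P/L_w = 11.4 / 19 = 0.6 kip/in (vertical).
Torsion M = P·e = 11.4 × 6.5 = 74.1 kip·in.
Critical point at (x, y) = (1.5, 4.75) from centroid. f_tx = M·y/J = 1.896 kip/in; f_ty = M·x/J = 0.5987 kip/in.
Resultant f_max = √[f_tx² + (f_v + f_ty)²] = √[1.896² + (0.6 + 0.5987)²] = 2.243 kip/in.
Capacity per unit length: r_n/Ω = (1/2.0) × 0.6 × 60 × (0.707 × 0.5) = 6.363 kip/in.
2.243 ≤ 6.363 → adequate.

f_max ≈ 2.24 kip/in; adequate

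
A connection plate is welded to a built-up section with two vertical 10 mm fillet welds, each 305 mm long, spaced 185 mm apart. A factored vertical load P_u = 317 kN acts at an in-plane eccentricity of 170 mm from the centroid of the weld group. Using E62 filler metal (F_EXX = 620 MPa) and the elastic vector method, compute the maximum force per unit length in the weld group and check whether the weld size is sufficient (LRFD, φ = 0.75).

f_max ≈ 1310 N/mm; adequate

Total weld length L_w = 610 mm. Treat welds as unit-width lines.
Polar moment about centroid: J = 2[d³/12 + d(b/2)²] = 2[305³/12 + 305×92.5²] = 9948000 mm³.
Direct shear f_v = P/L_w = 317×10³ / 610 = 519.7 N/mm (vertical).
Torsion M = P·e = 317×10³ × 170 = 53890000 N·mm.
Critical point at (x, y) = (92.5, 152.5) from centroid. f_tx = M·y/J = 826.1 N/mm; f_ty = M·x/J = 501.1 N/mm.
Resultant f_max = √[f_tx² + (f_v + f_ty)²] = √[826.1² + (519.7 + 501.1)²] = 1313 N/mm.
Capacity per unit length: φr_n = 0.75 × 0.6 × 620 × (0.707 × 10) = 1973 N/mm.
1313 ≤ 1973 → adequate.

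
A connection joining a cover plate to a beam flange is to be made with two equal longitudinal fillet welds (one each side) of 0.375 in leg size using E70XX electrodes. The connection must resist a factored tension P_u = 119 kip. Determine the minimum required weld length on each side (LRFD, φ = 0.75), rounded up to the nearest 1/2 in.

E70XX → F_EXX = 70 ksi.
Throat t_e = 0.707 × 0.375 = 0.2651 in.
φr_n = 0.75 × 0.6 × 70 × 0.2651 = 8.351 kip/in.
L_req = P_u / φr_n = 119 / 8.351 = 14.25 in total.
Per side: 14.25 / 2 = 7.125 in.
Round up → use L = 7.5 in on each side.

L = 7.5 in on each side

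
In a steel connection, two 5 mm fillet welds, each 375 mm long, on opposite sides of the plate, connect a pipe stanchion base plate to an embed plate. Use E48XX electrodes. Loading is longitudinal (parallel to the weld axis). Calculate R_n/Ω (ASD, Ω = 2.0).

R_n/Ω ≈ 382 kN

E48XX → F_EXX = 480 MPa.
Effective throat t_e = 0.707 × 5 = 3.535 mm.
Total length L = 750 mm; A_we = 3.535 × 750 = 2651 mm².
F_nw = 0.6 F_EXX = 0.6 × 480 = 288 MPa.
R_n = 288 × 2651 × 10⁻³ = 763.6 kN; R_n/Ω = 763.6/2.0 = 381.8 kN.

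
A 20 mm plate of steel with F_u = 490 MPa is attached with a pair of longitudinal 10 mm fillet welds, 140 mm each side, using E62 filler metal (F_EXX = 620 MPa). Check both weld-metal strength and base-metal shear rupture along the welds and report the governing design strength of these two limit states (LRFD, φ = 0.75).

φR_n ≈ 552 kN (weld metal governs)

t_e = 0.707 × 10 = 7.07 mm; L = 280 mm.
Weld metal: φR_n = 0.75 × 0.6 × 620 × 7.07 × 280 × 10⁻³ = 552.3 kN.
Base metal (shear rupture): φR_n = 0.75 × 0.6 × 490 × 20 × 280 × 10⁻³ = 1235 kN.
Governing: weld metal.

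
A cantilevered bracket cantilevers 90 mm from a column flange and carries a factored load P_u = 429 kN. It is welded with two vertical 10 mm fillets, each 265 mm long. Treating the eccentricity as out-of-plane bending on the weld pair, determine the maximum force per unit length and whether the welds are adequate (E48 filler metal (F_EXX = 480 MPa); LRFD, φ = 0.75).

L_w = 2 × 265 = 530 mm; section modulus (unit throat) S = 2 × L²/6 = 23410 mm².
Direct shear f_v = P/L_w = 429×10³/530 = 809.4 N/mm.
Moment M = P × e = 429×10³ × 90 = 38610000 N·mm; bending f_b = M/S = 1649 N/mm.
f_max = √(f_v² + f_b²) = √(809.4² + 1649²) = 1837 N/mm.
φr_n = 0.75 × 0.6 × 480 × (0.707 × 10) = 1527 N/mm → NOT adequate.

f_max ≈ 1840 N/mm; NOT adequate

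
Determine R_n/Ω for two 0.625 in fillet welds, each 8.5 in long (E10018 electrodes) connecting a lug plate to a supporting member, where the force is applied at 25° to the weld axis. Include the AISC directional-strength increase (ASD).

R_n/Ω ≈ 256 kip

E100XX → F_EXX = 100 ksi.
t_e = 0.707 × 0.625 = 0.4419 in; A_we = 0.4419 × 17 = 7.512 in².
Directional factor: 1.0 + 0.5 sin^1.5(25°) = 1.137.
F_nw = 0.6 × 100 × 1.137 = 68.24 ksi.
R_n/Ω = (68.24 × 7.512) / 2.0 = 256.3 kip.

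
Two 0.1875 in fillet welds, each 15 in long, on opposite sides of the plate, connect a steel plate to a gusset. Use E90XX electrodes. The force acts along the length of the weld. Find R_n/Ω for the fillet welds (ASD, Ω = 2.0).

R_n/Ω ≈ 107 kips

E90XX → F_EXX = 90 ksi.
Effective throat t_e = 0.707 × 0.1875 = 0.1326 in.
Total length L = 30 in; A_we = 0.1326 × 30 = 3.977 in².
F_nw = 0.6 F_EXX = 0.6 × 90 = 54 ksi.
R_n = 54 × 3.977 = 214.8 kips; R_n/Ω = 214.8/2.0 = 107.4 kips.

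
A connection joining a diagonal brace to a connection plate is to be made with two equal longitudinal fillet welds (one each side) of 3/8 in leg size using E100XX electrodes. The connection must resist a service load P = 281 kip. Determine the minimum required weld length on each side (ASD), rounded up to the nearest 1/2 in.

L = 18 in on each side

E100XX → F_EXX = 100 ksi.
Throat t_e = 0.707 × 0.375 = 0.2651 in.
r_n/Ω = (0.6 × 100 × 0.2651) / 2.0 = 7.954 kip/in.
L_req = P / (r_n/Ω) = 281 / 7.954 = 35.33 in total.
Per side: 35.33 / 2 = 17.66 in.
Round up → use L = 18 in on each side.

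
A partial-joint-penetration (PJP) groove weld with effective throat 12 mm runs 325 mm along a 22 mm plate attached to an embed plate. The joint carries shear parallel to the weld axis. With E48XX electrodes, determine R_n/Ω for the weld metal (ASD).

E48XX → F_EXX = 480 MPa.
Effective throat (given) t_e = 12 mm.
A_we = 12 × 325 = 3900 mm².
F_nw = 0.6 F_EXX = 288 MPa.
R_n/Ω = (288 × 3900) / 2.0 × 10⁻³ = 561.6 kN.

R_n/Ω ≈ 562 kN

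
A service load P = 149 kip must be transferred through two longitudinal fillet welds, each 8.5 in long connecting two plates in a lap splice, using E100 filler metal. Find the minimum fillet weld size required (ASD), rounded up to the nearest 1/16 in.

w = 7/16 in

E100XX → F_EXX = 100 ksi.
Total weld length L = 17 in.
Required throat t_e = P × Ω / (0.6 F_EXX × L) = 149 × 2.0 / (0.6 × 100 × 17) = 0.2922 in.
Required leg w = t_e / 0.707 = 0.4132 in → use 7/16 in.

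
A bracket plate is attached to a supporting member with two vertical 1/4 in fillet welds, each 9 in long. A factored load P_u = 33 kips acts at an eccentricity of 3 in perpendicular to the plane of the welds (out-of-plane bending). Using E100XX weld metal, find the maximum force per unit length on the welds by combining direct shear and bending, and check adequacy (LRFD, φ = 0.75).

E100XX → F_EXX = 100 ksi.
L_w = 2 × 9 = 18 in; section modulus (unit throat) S = 2 × L²/6 = 27 in².
Direct shear f_v = P/L_w = 33/18 = 1.833 kip/in.
Moment M = P × e = 33 × 3 = 99 kip·in; bending f_b = M/S = 3.667 kip/in.
f_max = √(f_v² + f_b²) = √(1.833² + 3.667²) = 4.099 kip/in.
φr_n = 0.75 × 0.6 × 100 × (0.707 × 0.25) = 7.954 kip/in → adequate.

f_max ≈ 4.1 kip/in; adequate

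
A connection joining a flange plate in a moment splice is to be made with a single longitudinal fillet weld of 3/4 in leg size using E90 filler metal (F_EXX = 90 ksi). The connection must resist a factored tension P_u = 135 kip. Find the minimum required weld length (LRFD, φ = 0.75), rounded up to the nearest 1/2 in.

L = 6.5 in

Throat t_e = 0.707 × 0.75 = 0.5302 in.
φr_n = 0.75 × 0.6 × 90 × 0.5302 = 21.48 kip/in.
L_req = P_u / φr_n = 135 / 21.48 = 6.286 in total.
Round up → use L = 6.5 in.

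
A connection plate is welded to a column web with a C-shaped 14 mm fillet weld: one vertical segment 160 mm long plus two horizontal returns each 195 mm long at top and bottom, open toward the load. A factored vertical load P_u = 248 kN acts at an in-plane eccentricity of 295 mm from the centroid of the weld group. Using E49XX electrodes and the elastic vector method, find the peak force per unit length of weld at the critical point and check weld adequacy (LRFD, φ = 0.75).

f_max ≈ 2510 N/mm; NOT adequate

E49XX → F_EXX = 490 MPa.
Total weld length L_w = 550 mm. Treat welds as unit-width lines.
Centroid: x̄ = 2×195×97.5 / 550 = 69.14 mm from the vertical weld.
Polar moment about centroid: J = I_x + I_y = [160³/12 + 2×195×80²] + [160×69.14² + 2(195³/12 + 195×28.36²)] = 5152000 mm³.
Direct shear f_v = P/L_w = 248×10³ / 550 = 450.9 N/mm (vertical).
Torsion M = P·e = 248×10³ × 295 = 73160000 N·mm.
Critical point at (x, y) = (125.9, 80) from centroid. f_tx = M·y/J = 1136 N/mm; f_ty = M·x/J = 1787 N/mm.
Resultant f_max = √[f_tx² + (f_v + f_ty)²] = √[1136² + (450.9 + 1787)²] = 2510 N/mm.
Capacity per unit length: φr_n = 0.75 × 0.6 × 490 × (0.707 × 14) = 2183 N/mm.
2510 > 2183 → NOT adequate.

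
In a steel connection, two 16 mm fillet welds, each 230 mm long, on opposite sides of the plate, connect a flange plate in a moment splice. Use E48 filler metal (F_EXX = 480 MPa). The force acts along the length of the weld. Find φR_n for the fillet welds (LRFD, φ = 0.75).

Effective throat t_e = 0.707 × 16 = 11.31 mm.
Total length L = 460 mm; A_we = 11.31 × 460 = 5204 mm².
F_nw = 0.6 F_EXX = 0.6 × 480 = 288 MPa.
φR_n = 0.75 × 288 × 5204 × 10⁻³ = 1124 kN.

φR_n ≈ 1120 kN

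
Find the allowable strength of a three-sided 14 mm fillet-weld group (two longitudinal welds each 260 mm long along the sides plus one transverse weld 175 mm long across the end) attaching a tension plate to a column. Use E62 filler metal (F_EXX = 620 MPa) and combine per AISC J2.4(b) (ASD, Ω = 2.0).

R_n/Ω ≈ 1300 kN

t_e = 0.707 × 14 = 9.898 mm.
R_nwl = 0.6 × 620 × 9.898 × 520 × 10⁻³ = 1915 kN (longitudinal, 2 welds).
R_nwt = 0.6 × 620 × 9.898 × 175 × 10⁻³ = 644.4 kN (transverse, base value).
(i) R_nwl + R_nwt = 2559 kN; (ii) 0.85 R_nwl + 1.5 R_nwt = 2594 kN.
R_n = max = 2594 kN [governs: (ii)]; R_n/Ω = 1297 kN.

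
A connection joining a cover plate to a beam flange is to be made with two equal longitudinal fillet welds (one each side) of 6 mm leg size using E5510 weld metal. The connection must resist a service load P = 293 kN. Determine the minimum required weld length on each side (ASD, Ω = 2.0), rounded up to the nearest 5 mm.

L = 210 mm on each side

E55XX → F_EXX = 550 MPa.
Throat t_e = 0.707 × 6 = 4.242 mm.
r_n/Ω = (0.6 × 550 × 4.242) / 2.0 = 699.9 N/mm = 0.6999 kN/mm.
L_req = P / (r_n/Ω) = 293 / 0.6999 = 418.6 mm total.
Per side: 418.6 / 2 = 209.3 mm.
Round up → use L = 210 mm on each side.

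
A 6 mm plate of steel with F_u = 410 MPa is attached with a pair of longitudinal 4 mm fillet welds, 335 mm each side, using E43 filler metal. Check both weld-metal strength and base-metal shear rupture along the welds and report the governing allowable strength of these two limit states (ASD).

R_n/Ω ≈ 244 kN (weld metal governs)

E43XX → F_EXX = 430 MPa.
t_e = 0.707 × 4 = 2.828 mm; L = 670 mm.
Weld metal: R_n/Ω = (1/2.0) × 0.6 × 430 × 2.828 × 670 × 10⁻³ = 244.4 kN.
Base metal (shear rupture): R_n/Ω = (1/2.0) × 0.6 × 410 × 6 × 670 × 10⁻³ = 494.5 kN.
Governing: weld metal.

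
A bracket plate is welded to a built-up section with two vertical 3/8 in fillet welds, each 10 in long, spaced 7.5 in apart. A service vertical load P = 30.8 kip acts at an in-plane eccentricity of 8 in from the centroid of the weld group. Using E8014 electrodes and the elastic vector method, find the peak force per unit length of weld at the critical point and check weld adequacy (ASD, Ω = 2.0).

f_max ≈ 4.53 kip/in; adequate

E80XX → F_EXX = 80 ksi.
Total weld length L_w = 20 in. Treat welds as unit-width lines.
Polar moment about centroid: J = 2[d³/12 + d(b/2)²] = 2[10³/12 + 10×3.75²] = 447.9 in³.
Direct shear f_v = P/L_w = 30.8 / 20 = 1.54 kip/in (vertical).
Torsion M = P·e = 30.8 × 8 = 246.4 kip·in.
Critical point at (x, y) = (3.75, 5) from centroid. f_tx = M·y/J = 2.751 kip/in; f_ty = M·x/J = 2.063 kip/in.
Resultant f_max = √[f_tx² + (f_v + f_ty)²] = √[2.751² + (1.54 + 2.063)²] = 4.533 kip/in.
Capacity per unit length: r_n/Ω = (1/2.0) × 0.6 × 80 × (0.707 × 0.375) = 6.363 kip/in.
4.533 ≤ 6.363 → adequate.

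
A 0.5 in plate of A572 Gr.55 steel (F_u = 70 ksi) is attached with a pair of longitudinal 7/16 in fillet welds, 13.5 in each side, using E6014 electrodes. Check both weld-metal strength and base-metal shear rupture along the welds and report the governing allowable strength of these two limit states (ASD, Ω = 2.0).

R_n/Ω ≈ 150 kip (weld metal governs)

E60XX → F_EXX = 60 ksi.
t_e = 0.707 × 0.4375 = 0.3093 in; L = 27 in.
Weld metal: R_n/Ω = (1/2.0) × 0.6 × 60 × 0.3093 × 27 = 150.3 kip.
Base metal (shear rupture): R_n/Ω = (1/2.0) × 0.6 × 70 × 0.5 × 27 = 283.5 kip.
Governing: weld metal.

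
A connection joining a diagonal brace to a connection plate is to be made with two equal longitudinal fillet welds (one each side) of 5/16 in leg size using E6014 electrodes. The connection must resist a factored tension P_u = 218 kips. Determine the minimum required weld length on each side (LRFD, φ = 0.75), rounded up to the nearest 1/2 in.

E60XX → F_EXX = 60 ksi.
Throat t_e = 0.707 × 0.3125 = 0.2209 in.
φr_n = 0.75 × 0.6 × 60 × 0.2209 = 5.965 kips/in.
L_req = P_u / φr_n = 218 / 5.965 = 36.54 in total.
Per side: 36.54 / 2 = 18.27 in.
Round up → use L = 18.5 in on each side.

L = 18.5 in on each side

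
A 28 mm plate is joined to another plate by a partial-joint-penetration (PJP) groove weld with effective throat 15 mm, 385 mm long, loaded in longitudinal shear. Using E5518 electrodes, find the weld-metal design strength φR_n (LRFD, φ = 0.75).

E55XX → F_EXX = 550 MPa.
Effective throat (given) t_e = 15 mm.
A_we = 15 × 385 = 5775 mm².
F_nw = 0.6 F_EXX = 330 MPa.
φR_n = 0.75 × 330 × 5775 × 10⁻³ = 1429 kN.

φR_n ≈ 1430 kN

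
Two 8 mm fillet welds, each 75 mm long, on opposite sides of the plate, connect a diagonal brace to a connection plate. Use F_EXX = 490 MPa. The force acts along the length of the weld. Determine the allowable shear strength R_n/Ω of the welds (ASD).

Effective throat t_e = 0.707 × 8 = 5.656 mm.
Total length L = 150 mm; A_we = 5.656 × 150 = 848.4 mm².
F_nw = 0.6 F_EXX = 0.6 × 490 = 294 MPa.
R_n = 294 × 848.4 × 10⁻³ = 249.4 kN; R_n/Ω = 249.4/2.0 = 124.7 kN.

R_n/Ω ≈ 125 kN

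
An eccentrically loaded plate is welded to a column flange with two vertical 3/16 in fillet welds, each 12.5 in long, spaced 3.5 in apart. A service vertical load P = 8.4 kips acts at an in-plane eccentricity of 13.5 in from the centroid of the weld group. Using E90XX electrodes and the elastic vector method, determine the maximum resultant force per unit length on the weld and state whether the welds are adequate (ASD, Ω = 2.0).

f_max ≈ 1.95 kip/in; adequate

E90XX → F_EXX = 90 ksi.
Total weld length L_w = 25 in. Treat welds as unit-width lines.
Polar moment about centroid: J = 2[d³/12 + d(b/2)²] = 2[12.5³/12 + 12.5×1.75²] = 402.1 in³.
Direct shear f_v = P/L_w = 8.4 / 25 = 0.336 kip/in (vertical).
Torsion M = P·e = 8.4 × 13.5 = 113.4 kip·in.
Critical point at (x, y) = (1.75, 6.25) from centroid. f_tx = M·y/J = 1.763 kip/in; f_ty = M·x/J = 0.4936 kip/in.
Resultant f_max = √[f_tx² + (f_v + f_ty)²] = √[1.763² + (0.336 + 0.4936)²] = 1.948 kip/in.
Capacity per unit length: r_n/Ω = (1/2.0) × 0.6 × 90 × (0.707 × 0.1875) = 3.579 kip/in.
1.948 ≤ 3.579 → adequate.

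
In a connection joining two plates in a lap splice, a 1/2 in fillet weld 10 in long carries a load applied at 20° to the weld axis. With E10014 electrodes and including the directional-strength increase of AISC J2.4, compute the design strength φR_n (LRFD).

E100XX → F_EXX = 100 ksi.
t_e = 0.707 × 0.5 = 0.3535 in; A_we = 0.3535 × 10 = 3.535 in².
Directional factor: 1.0 + 0.5 sin^1.5(20°) = 1.1.
F_nw = 0.6 × 100 × 1.1 = 66 ksi.
φR_n = 0.75 × 66 × 3.535 = 175 kip.

φR_n ≈ 175 kip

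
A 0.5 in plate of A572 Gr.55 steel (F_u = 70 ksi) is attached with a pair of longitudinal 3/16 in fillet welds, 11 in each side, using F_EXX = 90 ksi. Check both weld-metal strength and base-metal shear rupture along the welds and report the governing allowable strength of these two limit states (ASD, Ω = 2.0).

R_n/Ω ≈ 78.7 kip (weld metal governs)

t_e = 0.707 × 0.1875 = 0.1326 in; L = 22 in.
Weld metal: R_n/Ω = (1/2.0) × 0.6 × 90 × 0.1326 × 22 = 78.74 kip.
Base metal (shear rupture): R_n/Ω = (1/2.0) × 0.6 × 70 × 0.5 × 22 = 231 kip.
Governing: weld metal.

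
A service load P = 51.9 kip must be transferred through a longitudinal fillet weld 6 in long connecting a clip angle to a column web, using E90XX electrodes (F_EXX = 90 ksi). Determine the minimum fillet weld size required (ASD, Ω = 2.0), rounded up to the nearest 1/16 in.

Total weld length L = 6 in.
Required throat t_e = P × Ω / (0.6 F_EXX × L) = 51.9 × 2.0 / (0.6 × 90 × 6) = 0.3204 in.
Required leg w = t_e / 0.707 = 0.4531 in → use 1/2 in.

w = 1/2 in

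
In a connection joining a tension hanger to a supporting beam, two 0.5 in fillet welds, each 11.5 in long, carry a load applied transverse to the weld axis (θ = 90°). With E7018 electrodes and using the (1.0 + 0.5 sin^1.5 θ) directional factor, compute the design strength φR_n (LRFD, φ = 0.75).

φR_n ≈ 384 kip

E70XX → F_EXX = 70 ksi.
t_e = 0.707 × 0.5 = 0.3535 in; A_we = 0.3535 × 23 = 8.13 in².
Directional factor: 1.0 + 0.5 sin^1.5(90°) = 1.5.
F_nw = 0.6 × 70 × 1.5 = 63 ksi.
φR_n = 0.75 × 63 × 8.13 = 384.2 kip.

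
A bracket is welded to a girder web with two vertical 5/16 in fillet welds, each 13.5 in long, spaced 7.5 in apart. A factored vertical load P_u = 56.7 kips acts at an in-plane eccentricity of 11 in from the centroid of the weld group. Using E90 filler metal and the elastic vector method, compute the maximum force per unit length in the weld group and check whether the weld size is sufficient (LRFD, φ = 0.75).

f_max ≈ 7.35 kip/in; adequate

E90XX → F_EXX = 90 ksi.
Total weld length L_w = 27 in. Treat welds as unit-width lines.
Polar moment about centroid: J = 2[d³/12 + d(b/2)²] = 2[13.5³/12 + 13.5×3.75²] = 789.8 in³.
Direct shear f_v = P/L_w = 56.7 / 27 = 2.1 kip/in (vertical).
Torsion M = P·e = 56.7 × 11 = 623.7 kip·in.
Critical point at (x, y) = (3.75, 6.75) from centroid. f_tx = M·y/J = 5.331 kip/in; f_ty = M·x/J = 2.962 kip/in.
Resultant f_max = √[f_tx² + (f_v + f_ty)²] = √[5.331² + (2.1 + 2.962)²] = 7.351 kip/in.
Capacity per unit length: φr_n = 0.75 × 0.6 × 90 × (0.707 × 0.3125) = 8.948 kip/in.
7.351 ≤ 8.948 → adequate.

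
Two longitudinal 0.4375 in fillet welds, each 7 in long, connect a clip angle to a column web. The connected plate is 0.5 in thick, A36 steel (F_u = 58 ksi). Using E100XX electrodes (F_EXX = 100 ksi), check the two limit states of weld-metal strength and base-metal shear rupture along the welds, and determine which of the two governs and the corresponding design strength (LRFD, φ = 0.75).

φR_n ≈ 183 kip (base-metal shear rupture governs)

t_e = 0.707 × 0.4375 = 0.3093 in; L = 14 in.
Weld metal: φR_n = 0.75 × 0.6 × 100 × 0.3093 × 14 = 194.9 kip.
Base metal (shear rupture): φR_n = 0.75 × 0.6 × 58 × 0.5 × 14 = 182.7 kip.
Governing: base-metal shear rupture.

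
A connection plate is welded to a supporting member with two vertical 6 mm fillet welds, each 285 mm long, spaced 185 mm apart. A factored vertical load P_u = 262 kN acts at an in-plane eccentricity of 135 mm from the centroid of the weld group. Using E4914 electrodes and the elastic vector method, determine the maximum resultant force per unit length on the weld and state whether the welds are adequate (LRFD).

f_max ≈ 1010 N/mm; NOT adequate

E49XX → F_EXX = 490 MPa.
Total weld length L_w = 570 mm. Treat welds as unit-width lines.
Polar moment about centroid: J = 2[d³/12 + d(b/2)²] = 2[285³/12 + 285×92.5²] = 8735000 mm³.
Direct shear f_v = P/L_w = 262×10³ / 570 = 459.6 N/mm (vertical).
Torsion M = P·e = 262×10³ × 135 = 35370000 N·mm.
Critical point at (x, y) = (92.5, 142.5) from centroid. f_tx = M·y/J = 577 N/mm; f_ty = M·x/J = 374.5 N/mm.
Resultant f_max = √[f_tx² + (f_v + f_ty)²] = √[577² + (459.6 + 374.5)²] = 1014 N/mm.
Capacity per unit length: φr_n = 0.75 × 0.6 × 490 × (0.707 × 6) = 935.4 N/mm.
1014 > 935.4 → NOT adequate.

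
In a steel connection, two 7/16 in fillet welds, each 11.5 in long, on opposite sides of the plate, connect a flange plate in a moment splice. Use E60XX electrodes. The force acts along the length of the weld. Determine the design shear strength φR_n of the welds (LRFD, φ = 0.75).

φR_n ≈ 192 kips

E60XX → F_EXX = 60 ksi.
Effective throat t_e = 0.707 × 0.4375 = 0.3093 in.
Total length L = 23 in; A_we = 0.3093 × 23 = 7.114 in².
F_nw = 0.6 F_EXX = 0.6 × 60 = 36 ksi.
φR_n = 0.75 × 36 × 7.114 = 192.1 kips.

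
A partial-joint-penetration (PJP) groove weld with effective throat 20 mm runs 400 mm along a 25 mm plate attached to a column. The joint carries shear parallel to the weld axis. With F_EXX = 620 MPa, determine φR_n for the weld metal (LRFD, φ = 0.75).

Effective throat (given) t_e = 20 mm.
A_we = 20 × 400 = 8000 mm².
F_nw = 0.6 F_EXX = 372 MPa.
φR_n = 0.75 × 372 × 8000 × 10⁻³ = 2232 kN.

φR_n ≈ 2230 kN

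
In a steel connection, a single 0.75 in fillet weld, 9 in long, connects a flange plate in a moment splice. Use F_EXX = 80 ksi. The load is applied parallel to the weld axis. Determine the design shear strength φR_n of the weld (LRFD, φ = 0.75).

φR_n ≈ 172 kips

Effective throat t_e = 0.707 × 0.75 = 0.5302 in.
Total length L = 9 in; A_we = 0.5302 × 9 = 4.772 in².
F_nw = 0.6 F_EXX = 0.6 × 80 = 48 ksi.
φR_n = 0.75 × 48 × 4.772 = 171.8 kips.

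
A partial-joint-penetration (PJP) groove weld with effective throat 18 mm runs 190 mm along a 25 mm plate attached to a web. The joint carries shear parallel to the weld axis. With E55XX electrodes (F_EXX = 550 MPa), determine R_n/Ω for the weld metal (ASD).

R_n/Ω ≈ 564 kN

Effective throat (given) t_e = 18 mm.
A_we = 18 × 190 = 3420 mm².
F_nw = 0.6 F_EXX = 330 MPa.
R_n/Ω = (330 × 3420) / 2.0 × 10⁻³ = 564.3 kN.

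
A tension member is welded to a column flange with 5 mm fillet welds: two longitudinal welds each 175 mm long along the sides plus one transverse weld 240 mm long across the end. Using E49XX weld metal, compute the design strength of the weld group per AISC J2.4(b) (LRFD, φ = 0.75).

φR_n ≈ 512 kN

E49XX → F_EXX = 490 MPa.
t_e = 0.707 × 5 = 3.535 mm.
R_nwl = 0.6 × 490 × 3.535 × 350 × 10⁻³ = 363.8 kN (longitudinal, 2 welds).
R_nwt = 0.6 × 490 × 3.535 × 240 × 10⁻³ = 249.4 kN (transverse, base value).
(i) R_nwl + R_nwt = 613.2 kN; (ii) 0.85 R_nwl + 1.5 R_nwt = 683.3 kN.
R_n = max = 683.3 kN [governs: (ii)]; φR_n = 512.5 kN.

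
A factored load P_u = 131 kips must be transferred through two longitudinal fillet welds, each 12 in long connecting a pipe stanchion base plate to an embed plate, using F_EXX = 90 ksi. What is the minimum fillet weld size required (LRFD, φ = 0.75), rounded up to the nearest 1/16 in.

w = 1/4 in

Total weld length L = 24 in.
Required throat t_e = P_u / (φ × 0.6 F_EXX × L) = 131 / (0.75 × 0.6 × 90 × 24) = 0.1348 in.
Required leg w = t_e / 0.707 = 0.1906 in → use 1/4 in.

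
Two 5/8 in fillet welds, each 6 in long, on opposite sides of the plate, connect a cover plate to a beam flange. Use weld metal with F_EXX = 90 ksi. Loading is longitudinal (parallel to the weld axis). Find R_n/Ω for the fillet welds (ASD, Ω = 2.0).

R_n/Ω ≈ 143 kip

Effective throat t_e = 0.707 × 0.625 = 0.4419 in.
Total length L = 12 in; A_we = 0.4419 × 12 = 5.302 in².
F_nw = 0.6 F_EXX = 0.6 × 90 = 54 ksi.
R_n = 54 × 5.302 = 286.3 kip; R_n/Ω = 286.3/2.0 = 143.2 kip.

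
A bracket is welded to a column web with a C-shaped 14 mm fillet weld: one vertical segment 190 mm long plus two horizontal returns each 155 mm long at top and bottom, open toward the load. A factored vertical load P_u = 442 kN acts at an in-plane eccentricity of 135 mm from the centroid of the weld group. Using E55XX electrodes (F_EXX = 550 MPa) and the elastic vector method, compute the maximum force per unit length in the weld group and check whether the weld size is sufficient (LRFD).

f_max ≈ 2550 N/mm; NOT adequate

Total weld length L_w = 500 mm. Treat welds as unit-width lines.
Centroid: x̄ = 2×155×77.5 / 500 = 48.05 mm from the vertical weld.
Polar moment about centroid: J = I_x + I_y = [190³/12 + 2×155×95²] + [190×48.05² + 2(155³/12 + 155×29.45²)] = 4698000 mm³.
Direct shear f_v = P/L_w = 442×10³ / 500 = 884 N/mm (vertical).
Torsion M = P·e = 442×10³ × 135 = 59670000 N·mm.
Critical point at (x, y) = (107, 95) from centroid. f_tx = M·y/J = 1207 N/mm; f_ty = M·x/J = 1359 N/mm.
Resultant f_max = √[f_tx² + (f_v + f_ty)²] = √[1207² + (884 + 1359)²] = 2547 N/mm.
Capacity per unit length: φr_n = 0.75 × 0.6 × 550 × (0.707 × 14) = 2450 N/mm.
2547 > 2450 → NOT adequate.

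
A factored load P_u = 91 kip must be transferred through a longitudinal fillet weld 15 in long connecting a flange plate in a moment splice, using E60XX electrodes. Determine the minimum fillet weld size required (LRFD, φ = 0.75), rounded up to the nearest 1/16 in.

w = 3/8 in

E60XX → F_EXX = 60 ksi.
Total weld length L = 15 in.
Required throat t_e = P_u / (φ × 0.6 F_EXX × L) = 91 / (0.75 × 0.6 × 60 × 15) = 0.2247 in.
Required leg w = t_e / 0.707 = 0.3178 in → use 3/8 in.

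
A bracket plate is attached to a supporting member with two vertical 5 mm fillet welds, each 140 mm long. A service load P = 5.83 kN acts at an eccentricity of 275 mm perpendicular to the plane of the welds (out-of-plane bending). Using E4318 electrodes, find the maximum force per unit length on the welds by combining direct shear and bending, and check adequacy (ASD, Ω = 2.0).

E43XX → F_EXX = 430 MPa.
L_w = 2 × 140 = 280 mm; section modulus (unit throat) S = 2 × L²/6 = 6533 mm².
Direct shear f_v = P/L_w = 5.83×10³/280 = 20.82 N/mm.
Moment M = P × e = 5.83×10³ × 275 = 1603200 N·mm; bending f_b = M/S = 245.4 N/mm.
f_max = √(f_v² + f_b²) = √(20.82² + 245.4²) = 246.3 N/mm.
r_n/Ω = (1/2.0) × 0.6 × 430 × (0.707 × 5) = 456 N/mm → adequate.

f_max ≈ 246 N/mm; adequate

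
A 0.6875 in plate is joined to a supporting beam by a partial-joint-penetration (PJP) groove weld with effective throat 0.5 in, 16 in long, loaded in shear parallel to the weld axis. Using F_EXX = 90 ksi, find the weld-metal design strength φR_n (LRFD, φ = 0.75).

Effective throat (given) t_e = 0.5 in.
A_we = 0.5 × 16 = 8 in².
F_nw = 0.6 F_EXX = 54 ksi.
φR_n = 0.75 × 54 × 8 = 324 kips.

φR_n ≈ 324 kips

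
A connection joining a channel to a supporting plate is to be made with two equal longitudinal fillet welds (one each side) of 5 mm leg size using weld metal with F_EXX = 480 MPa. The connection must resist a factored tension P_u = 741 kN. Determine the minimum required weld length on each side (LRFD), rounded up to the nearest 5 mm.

Throat t_e = 0.707 × 5 = 3.535 mm.
φr_n = 0.75 × 0.6 × 480 × 3.535 × 10⁻³ = 0.7636 kN/mm.
L_req = P_u / φr_n = 741 / 0.7636 = 970.5 mm total.
Per side: 970.5 / 2 = 485.2 mm.
Round up → use L = 490 mm on each side.

L = 490 mm on each side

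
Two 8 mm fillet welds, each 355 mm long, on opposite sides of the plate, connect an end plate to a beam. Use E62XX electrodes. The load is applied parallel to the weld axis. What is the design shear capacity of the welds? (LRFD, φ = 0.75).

φR_n ≈ 1120 kN

E62XX → F_EXX = 620 MPa.
Effective throat t_e = 0.707 × 8 = 5.656 mm.
Total length L = 710 mm; A_we = 5.656 × 710 = 4016 mm².
F_nw = 0.6 F_EXX = 0.6 × 620 = 372 MPa.
φR_n = 0.75 × 372 × 4016 × 10⁻³ = 1120 kN.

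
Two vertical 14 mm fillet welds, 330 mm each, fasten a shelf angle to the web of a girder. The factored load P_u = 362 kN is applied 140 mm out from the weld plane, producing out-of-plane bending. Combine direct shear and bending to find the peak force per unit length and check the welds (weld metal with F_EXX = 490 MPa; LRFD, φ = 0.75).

L_w = 2 × 330 = 660 mm; section modulus (unit throat) S = 2 × L²/6 = 36300 mm².
Direct shear f_v = P/L_w = 362×10³/660 = 548.5 N/mm.
Moment M = P × e = 362×10³ × 140 = 50680000 N·mm; bending f_b = M/S = 1396 N/mm.
f_max = √(f_v² + f_b²) = √(548.5² + 1396²) = 1500 N/mm.
φr_n = 0.75 × 0.6 × 490 × (0.707 × 14) = 2183 N/mm → adequate.

f_max ≈ 1500 N/mm; adequate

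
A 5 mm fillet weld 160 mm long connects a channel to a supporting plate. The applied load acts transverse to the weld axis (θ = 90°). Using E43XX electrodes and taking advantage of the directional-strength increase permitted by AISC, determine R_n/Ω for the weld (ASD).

R_n/Ω ≈ 109 kN

E43XX → F_EXX = 430 MPa.
t_e = 0.707 × 5 = 3.535 mm; A_we = 3.535 × 160 = 565.6 mm².
Directional factor: 1.0 + 0.5 sin^1.5(90°) = 1.5.
F_nw = 0.6 × 430 × 1.5 = 387 MPa.
R_n/Ω = (387 × 565.6) / 2.0 × 10⁻³ = 109.4 kN.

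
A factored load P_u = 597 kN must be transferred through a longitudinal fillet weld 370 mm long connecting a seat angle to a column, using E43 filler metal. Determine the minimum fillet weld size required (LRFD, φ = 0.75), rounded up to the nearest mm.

E43XX → F_EXX = 430 MPa.
Total weld length L = 370 mm.
Required throat t_e = P_u / (φ × 0.6 F_EXX × L) = 597 / (0.75 × 0.6 × 430 × 370 × 10⁻³) = 8.339 mm.
Required leg w = t_e / 0.707 = 11.79 mm → use 12 mm.

w = 12 mm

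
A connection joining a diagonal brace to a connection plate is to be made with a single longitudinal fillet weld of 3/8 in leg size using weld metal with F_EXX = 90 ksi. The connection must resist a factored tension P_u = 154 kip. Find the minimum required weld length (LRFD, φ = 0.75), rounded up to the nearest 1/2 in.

L = 14.5 in

Throat t_e = 0.707 × 0.375 = 0.2651 in.
φr_n = 0.75 × 0.6 × 90 × 0.2651 = 10.74 kip/in.
L_req = P_u / φr_n = 154 / 10.74 = 14.34 in total.
Round up → use L = 14.5 in.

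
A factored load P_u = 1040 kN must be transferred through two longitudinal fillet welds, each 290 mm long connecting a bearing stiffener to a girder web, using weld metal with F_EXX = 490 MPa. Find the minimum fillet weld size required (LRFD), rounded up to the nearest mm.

w = 12 mm

Total weld length L = 580 mm.
Required throat t_e = P_u / (φ × 0.6 F_EXX × L) = 1040 / (0.75 × 0.6 × 490 × 580 × 10⁻³) = 8.132 mm.
Required leg w = t_e / 0.707 = 11.5 mm → use 12 mm.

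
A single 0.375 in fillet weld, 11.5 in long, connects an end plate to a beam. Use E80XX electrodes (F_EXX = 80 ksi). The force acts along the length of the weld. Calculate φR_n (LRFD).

φR_n ≈ 110 kips

Effective throat t_e = 0.707 × 0.375 = 0.2651 in.
Total length L = 11.5 in; A_we = 0.2651 × 11.5 = 3.049 in².
F_nw = 0.6 F_EXX = 0.6 × 80 = 48 ksi.
φR_n = 0.75 × 48 × 3.049 = 109.8 kips.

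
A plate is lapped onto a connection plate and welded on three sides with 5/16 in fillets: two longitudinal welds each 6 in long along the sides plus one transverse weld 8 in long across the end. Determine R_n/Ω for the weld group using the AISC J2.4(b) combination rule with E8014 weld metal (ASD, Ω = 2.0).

R_n/Ω ≈ 118 kip

E80XX → F_EXX = 80 ksi.
t_e = 0.707 × 0.3125 = 0.2209 in.
R_nwl = 0.6 × 80 × 0.2209 × 12 = 127.3 kip (longitudinal, 2 welds).
R_nwt = 0.6 × 80 × 0.2209 × 8 = 84.84 kip (transverse, base value).
(i) R_nwl + R_nwt = 212.1 kip; (ii) 0.85 R_nwl + 1.5 R_nwt = 235.4 kip.
R_n = max = 235.4 kip [governs: (ii)]; R_n/Ω = 117.7 kip.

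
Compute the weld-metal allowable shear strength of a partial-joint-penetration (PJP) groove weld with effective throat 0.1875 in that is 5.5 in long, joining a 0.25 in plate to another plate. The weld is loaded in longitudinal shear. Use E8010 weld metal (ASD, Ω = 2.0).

E80XX → F_EXX = 80 ksi.
Effective throat (given) t_e = 0.1875 in.
A_we = 0.1875 × 5.5 = 1.031 in².
F_nw = 0.6 F_EXX = 48 ksi.
R_n/Ω = (48 × 1.031) / 2.0 = 24.75 kip.

R_n/Ω ≈ 24.8 kip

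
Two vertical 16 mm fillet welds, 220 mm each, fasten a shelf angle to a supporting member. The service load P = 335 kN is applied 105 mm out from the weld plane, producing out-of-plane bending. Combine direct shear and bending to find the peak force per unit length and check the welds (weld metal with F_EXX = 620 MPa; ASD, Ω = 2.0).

L_w = 2 × 220 = 440 mm; section modulus (unit throat) S = 2 × L²/6 = 16130 mm².
Direct shear f_v = P/L_w = 335×10³/440 = 761.4 N/mm.
Moment M = P × e = 335×10³ × 105 = 35175000 N·mm; bending f_b = M/S = 2180 N/mm.
f_max = √(f_v² + f_b²) = √(761.4² + 2180²) = 2309 N/mm.
r_n/Ω = (1/2.0) × 0.6 × 620 × (0.707 × 16) = 2104 N/mm → NOT adequate.

f_max ≈ 2310 N/mm; NOT adequate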